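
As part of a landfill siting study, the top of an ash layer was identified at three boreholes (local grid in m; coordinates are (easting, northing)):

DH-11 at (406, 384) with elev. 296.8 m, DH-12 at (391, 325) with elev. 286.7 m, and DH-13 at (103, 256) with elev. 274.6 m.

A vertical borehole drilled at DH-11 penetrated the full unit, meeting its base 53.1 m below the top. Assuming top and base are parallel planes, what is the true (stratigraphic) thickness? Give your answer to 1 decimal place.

Two edge vectors: DH-11→DH-12 = (-15, -59, -10.1), DH-11→DH-13 = (-303, -128, -22.2).
Normal n = (DH-11→DH-12) × (DH-11→DH-13) = (17, 2727.3, -15957).
So ∂z/∂E = −n_x/n_z = 0.00107 and ∂z/∂N = −n_y/n_z = 0.17092.
|∇z| = √(a²+b²) = 0.17092, so dip δ = arctan(0.17092) = 9.70°.
True thickness = vertical thickness × cos δ = 53.1 × cos 9.70° = 52.3 m.

52.3 m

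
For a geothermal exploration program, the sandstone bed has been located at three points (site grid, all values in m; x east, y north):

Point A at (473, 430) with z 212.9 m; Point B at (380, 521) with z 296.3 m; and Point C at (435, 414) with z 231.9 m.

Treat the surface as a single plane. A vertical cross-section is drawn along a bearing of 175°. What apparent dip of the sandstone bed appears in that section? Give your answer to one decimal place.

18.6°

Two edge vectors: Point A→Point B = (-93, 91, 83.4), Point A→Point C = (-38, -16, 19).
Normal n = (Point A→Point B) × (Point A→Point C) = (3063.4, -1402.2, 4946).
So ∂z/∂x = −n_x/n_z = −0.61937 and ∂z/∂y = −n_y/n_z = 0.28350.
Unit vector along 175° is (sin 175°, cos 175°) = (0.0872, -0.9962).
Slope in that direction = a·(0.0872) + b·(-0.9962) = −0.33640.
Apparent dip = arctan|0.33640| = 18.6° (true dip is 34.3°, so apparent ≤ true as expected).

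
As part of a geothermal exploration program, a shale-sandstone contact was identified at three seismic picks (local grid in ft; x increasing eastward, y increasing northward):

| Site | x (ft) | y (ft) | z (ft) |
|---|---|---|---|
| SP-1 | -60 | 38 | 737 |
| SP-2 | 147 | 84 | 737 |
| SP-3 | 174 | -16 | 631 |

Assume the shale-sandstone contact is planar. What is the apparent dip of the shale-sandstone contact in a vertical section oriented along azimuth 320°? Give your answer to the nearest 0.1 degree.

Two edge vectors: SP-1→SP-2 = (207, 46, 0), SP-1→SP-3 = (234, -54, -106).
Normal n = (SP-1→SP-2) × (SP-1→SP-3) = (-4876, 21942, -21942).
So ∂z/∂x = −n_x/n_z = −0.22222 and ∂z/∂y = −n_y/n_z = 1.00000.
Unit vector along 320° is (sin 320°, cos 320°) = (-0.6428, 0.7660).
Slope in that direction = a·(-0.6428) + b·(0.7660) = 0.90889.
Apparent dip = arctan|0.90889| = 42.3° (true dip is 45.7°, so apparent ≤ true as expected).

42.3°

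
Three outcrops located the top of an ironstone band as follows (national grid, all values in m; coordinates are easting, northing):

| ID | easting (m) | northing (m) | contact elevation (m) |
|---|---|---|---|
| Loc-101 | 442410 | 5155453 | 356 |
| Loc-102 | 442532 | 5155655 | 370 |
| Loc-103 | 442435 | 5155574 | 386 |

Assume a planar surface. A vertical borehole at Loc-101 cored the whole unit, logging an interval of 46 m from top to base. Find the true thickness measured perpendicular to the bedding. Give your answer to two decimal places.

Let the plane be z = a·easting + b·northing + c.
Loc-102−Loc-101: 122a + 202b = 14;  Loc-103−Loc-101: 25a + 121b = 30.
Solving gives a = −0.44955, b = 0.34082.
|∇z| = √(a²+b²) = 0.56413, so dip δ = arctan(0.56413) = 29.43°.
True thickness = vertical thickness × cos δ = 46 × cos 29.43° = 40.06 m.

40.06 m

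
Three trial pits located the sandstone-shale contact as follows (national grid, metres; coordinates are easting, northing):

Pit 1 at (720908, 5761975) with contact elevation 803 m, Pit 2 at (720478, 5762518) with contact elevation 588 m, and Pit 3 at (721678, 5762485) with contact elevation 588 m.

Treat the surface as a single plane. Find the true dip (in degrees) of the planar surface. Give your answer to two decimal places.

Two edge vectors: Pit 1→Pit 2 = (-430, 543, -215), Pit 1→Pit 3 = (770, 510, -215).
Normal n = (Pit 1→Pit 2) × (Pit 1→Pit 3) = (-7095, -258000, -637410).
So ∂z/∂easting = −n_x/n_z = −0.01113 and ∂z/∂northing = −n_y/n_z = −0.40476.
Gradient magnitude |∇z| = √(a² + b²) = √(0.00012 + 0.16383) = 0.40492.
True dip = arctan(0.40492) = 22.04°, dipping toward N (azimuth ≈ 002°).

22.04°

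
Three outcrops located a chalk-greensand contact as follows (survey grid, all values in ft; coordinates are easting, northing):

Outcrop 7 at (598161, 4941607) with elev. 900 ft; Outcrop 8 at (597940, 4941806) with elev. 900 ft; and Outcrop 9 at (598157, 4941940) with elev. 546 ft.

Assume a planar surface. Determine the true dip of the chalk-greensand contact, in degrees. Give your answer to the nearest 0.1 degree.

Two edge vectors: Outcrop 7→Outcrop 8 = (-221, 199, 0), Outcrop 7→Outcrop 9 = (-4, 333, -354).
Normal n = (Outcrop 7→Outcrop 8) × (Outcrop 7→Outcrop 9) = (-70446, -78234, -72797).
So ∂z/∂easting = −n_x/n_z = −0.96770 and ∂z/∂northing = −n_y/n_z = −1.07469.
Gradient magnitude |∇z| = √(a² + b²) = √(0.93645 + 1.15495) = 1.44617.
True dip = arctan(1.44617) = 55.3°, dipping toward NE (azimuth ≈ 042°).

55.3°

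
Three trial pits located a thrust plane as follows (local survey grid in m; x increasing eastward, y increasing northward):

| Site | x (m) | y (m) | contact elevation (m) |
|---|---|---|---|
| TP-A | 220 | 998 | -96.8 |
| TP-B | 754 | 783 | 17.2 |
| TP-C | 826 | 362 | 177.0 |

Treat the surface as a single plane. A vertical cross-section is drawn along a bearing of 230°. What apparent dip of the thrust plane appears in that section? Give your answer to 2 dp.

10.59°

Two edge vectors: TP-A→TP-B = (534, -215, 114), TP-A→TP-C = (606, -636, 273.8).
Normal n = (TP-A→TP-B) × (TP-A→TP-C) = (13637, -77125.2, -209334).
So ∂z/∂x = −n_x/n_z = 0.06514 and ∂z/∂y = −n_y/n_z = −0.36843.
Unit vector along 230° is (sin 230°, cos 230°) = (-0.7660, -0.6428).
Slope in that direction = a·(-0.7660) + b·(-0.6428) = 0.18692.
Apparent dip = arctan|0.18692| = 10.59° (true dip is 20.5°, so apparent ≤ true as expected).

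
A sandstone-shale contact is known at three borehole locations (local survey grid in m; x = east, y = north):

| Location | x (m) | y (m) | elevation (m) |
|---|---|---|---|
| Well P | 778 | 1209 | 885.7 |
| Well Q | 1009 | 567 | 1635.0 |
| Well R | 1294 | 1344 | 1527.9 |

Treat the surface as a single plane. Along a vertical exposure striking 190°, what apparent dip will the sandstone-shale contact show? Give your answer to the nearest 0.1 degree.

Two edge vectors: Well P→Well Q = (231, -642, 749.3), Well P→Well R = (516, 135, 642.2).
Normal n = (Well P→Well Q) × (Well P→Well R) = (-513447.9, 238290.6, 362457).
So ∂z/∂x = −n_x/n_z = 1.41658 and ∂z/∂y = −n_y/n_z = −0.65743.
Unit vector along 190° is (sin 190°, cos 190°) = (-0.1736, -0.9848).
Slope in that direction = a·(-0.1736) + b·(-0.9848) = 0.40146.
Apparent dip = arctan|0.40146| = 21.9° (true dip is 57.4°, so apparent ≤ true as expected).

21.9°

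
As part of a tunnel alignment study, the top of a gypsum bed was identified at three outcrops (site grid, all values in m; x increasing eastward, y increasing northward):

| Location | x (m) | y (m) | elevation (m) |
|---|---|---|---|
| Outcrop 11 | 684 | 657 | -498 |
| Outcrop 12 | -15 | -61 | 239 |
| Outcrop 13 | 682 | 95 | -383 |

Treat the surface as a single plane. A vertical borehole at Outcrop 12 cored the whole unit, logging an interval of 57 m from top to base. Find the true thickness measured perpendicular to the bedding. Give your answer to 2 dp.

Two edge vectors: Outcrop 11→Outcrop 12 = (-699, -718, 737), Outcrop 11→Outcrop 13 = (-2, -562, 115).
Normal n = (Outcrop 11→Outcrop 12) × (Outcrop 11→Outcrop 13) = (331624, 78911, 391402).
So ∂z/∂x = −n_x/n_z = −0.84727 and ∂z/∂y = −n_y/n_z = −0.20161.
|∇z| = √(a²+b²) = 0.87093, so dip δ = arctan(0.87093) = 41.05°.
True thickness = vertical thickness × cos δ = 57 × cos 41.05° = 42.98 m.

42.98 m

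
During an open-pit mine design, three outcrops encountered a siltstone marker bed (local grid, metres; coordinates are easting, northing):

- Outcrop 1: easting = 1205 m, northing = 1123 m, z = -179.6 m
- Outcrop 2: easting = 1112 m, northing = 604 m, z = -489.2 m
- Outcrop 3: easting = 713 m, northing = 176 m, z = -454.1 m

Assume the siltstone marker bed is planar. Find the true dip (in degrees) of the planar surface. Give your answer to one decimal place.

Two edge vectors: Outcrop 1→Outcrop 2 = (-93, -519, -309.6), Outcrop 1→Outcrop 3 = (-492, -947, -274.5).
Normal n = (Outcrop 1→Outcrop 2) × (Outcrop 1→Outcrop 3) = (-150725.7, 126794.7, -167277).
So ∂z/∂easting = −n_x/n_z = −0.90105 and ∂z/∂northing = −n_y/n_z = 0.75799.
Gradient magnitude |∇z| = √(a² + b²) = √(0.81190 + 0.57455) = 1.17748.
True dip = arctan(1.17748) = 49.7°, dipping toward SE (azimuth ≈ 130°).

49.7°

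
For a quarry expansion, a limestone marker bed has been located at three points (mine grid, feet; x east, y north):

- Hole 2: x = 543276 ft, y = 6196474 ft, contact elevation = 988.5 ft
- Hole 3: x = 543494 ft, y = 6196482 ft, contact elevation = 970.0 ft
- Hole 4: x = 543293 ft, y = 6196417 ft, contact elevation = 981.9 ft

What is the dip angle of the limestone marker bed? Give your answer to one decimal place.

7.2°

Let the plane be z = a·x + b·y + c.
Hole 3−Hole 2: 218a + 8b = −18.5;  Hole 4−Hole 2: 17a − 57b = −6.6.
Solving gives a = −0.08815, b = 0.08950.
Gradient magnitude |∇z| = √(a² + b²) = √(0.00777 + 0.00801) = 0.12562.
True dip = arctan(0.12562) = 7.2°, dipping toward SE (azimuth ≈ 135°).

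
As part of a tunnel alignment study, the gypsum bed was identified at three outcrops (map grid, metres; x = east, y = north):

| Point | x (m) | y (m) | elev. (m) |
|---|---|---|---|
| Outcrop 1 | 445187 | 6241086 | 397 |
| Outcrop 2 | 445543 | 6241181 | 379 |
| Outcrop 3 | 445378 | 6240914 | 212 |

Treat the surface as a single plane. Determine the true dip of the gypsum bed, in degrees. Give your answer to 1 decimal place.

39.6°

Two edge vectors: Outcrop 1→Outcrop 2 = (356, 95, -18), Outcrop 1→Outcrop 3 = (191, -172, -185).
Normal n = (Outcrop 1→Outcrop 2) × (Outcrop 1→Outcrop 3) = (-20671, 62422, -79377).
So ∂z/∂x = −n_x/n_z = −0.26042 and ∂z/∂y = −n_y/n_z = 0.78640.
Gradient magnitude |∇z| = √(a² + b²) = √(0.06782 + 0.61842) = 0.82840.
True dip = arctan(0.82840) = 39.6°, dipping toward SSE (azimuth ≈ 162°).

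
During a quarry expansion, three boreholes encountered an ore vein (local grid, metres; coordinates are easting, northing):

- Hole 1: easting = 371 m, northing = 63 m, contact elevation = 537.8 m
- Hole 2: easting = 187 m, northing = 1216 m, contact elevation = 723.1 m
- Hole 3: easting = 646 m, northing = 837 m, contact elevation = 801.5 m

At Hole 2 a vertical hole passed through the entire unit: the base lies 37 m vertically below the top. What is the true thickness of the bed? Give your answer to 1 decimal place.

34.2 m

Two edge vectors: Hole 1→Hole 2 = (-184, 1153, 185.3), Hole 1→Hole 3 = (275, 774, 263.7).
Normal n = (Hole 1→Hole 2) × (Hole 1→Hole 3) = (160623.9, 99478.3, -459491).
So ∂z/∂easting = −n_x/n_z = 0.34957 and ∂z/∂northing = −n_y/n_z = 0.21650.
|∇z| = √(a²+b²) = 0.41118, so dip δ = arctan(0.41118) = 22.35°.
True thickness = vertical thickness × cos δ = 37 × cos 22.35° = 34.2 m.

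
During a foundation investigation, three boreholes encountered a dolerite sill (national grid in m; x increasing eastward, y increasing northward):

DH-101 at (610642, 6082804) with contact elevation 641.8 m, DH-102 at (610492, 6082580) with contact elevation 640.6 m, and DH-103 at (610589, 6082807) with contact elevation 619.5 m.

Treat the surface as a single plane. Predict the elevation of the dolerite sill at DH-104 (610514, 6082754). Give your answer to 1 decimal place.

603.2 m

Let the plane be z = a·x + b·y + c.
DH-102−DH-101: −150a − 224b = −1.2;  DH-103−DH-101: −53a + 3b = −22.3.
Solving gives a = 0.405680896, b = −0.266304171.
Then c = 641.8 − a·610642 − b·6082804 = 1372792.09.
At (610514, 6082754): z = 247673.9 − 1619862.8 + 1372792.09 = 603.2 m.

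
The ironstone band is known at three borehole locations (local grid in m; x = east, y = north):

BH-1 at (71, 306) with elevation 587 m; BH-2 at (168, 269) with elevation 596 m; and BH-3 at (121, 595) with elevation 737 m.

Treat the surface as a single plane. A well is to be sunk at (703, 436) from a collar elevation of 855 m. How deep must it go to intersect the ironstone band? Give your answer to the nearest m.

34 m

Two edge vectors: BH-1→BH-2 = (97, -37, 9), BH-1→BH-3 = (50, 289, 150).
Normal n = (BH-1→BH-2) × (BH-1→BH-3) = (-8151, -14100, 29883).
So ∂z/∂x = −n_x/n_z = 0.27276 and ∂z/∂y = −n_y/n_z = 0.47184.
Intercept c from BH-1: 587 − 19.37 − 144.38 = 423.25.
At (703, 436): z_contact = 191.8 + 205.7 + 423.25 = 820.7 m.
Depth below ground = 855 − 820.7 = 34 m.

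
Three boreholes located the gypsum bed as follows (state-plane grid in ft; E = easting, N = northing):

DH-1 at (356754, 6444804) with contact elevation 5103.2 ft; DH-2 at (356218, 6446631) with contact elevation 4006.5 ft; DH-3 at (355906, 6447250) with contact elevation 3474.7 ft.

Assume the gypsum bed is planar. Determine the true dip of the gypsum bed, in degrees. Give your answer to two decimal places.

Two edge vectors: DH-1→DH-2 = (-536, 1827, -1096.7), DH-1→DH-3 = (-848, 2446, -1628.5).
Normal n = (DH-1→DH-2) × (DH-1→DH-3) = (-292741.3, 57125.6, 238240).
So ∂z/∂E = −n_x/n_z = 1.22877 and ∂z/∂N = −n_y/n_z = −0.23978.
Gradient magnitude |∇z| = √(a² + b²) = √(1.50987 + 0.05750) = 1.25194.
True dip = arctan(1.25194) = 51.38°, dipping toward W (azimuth ≈ 281°).

51.38°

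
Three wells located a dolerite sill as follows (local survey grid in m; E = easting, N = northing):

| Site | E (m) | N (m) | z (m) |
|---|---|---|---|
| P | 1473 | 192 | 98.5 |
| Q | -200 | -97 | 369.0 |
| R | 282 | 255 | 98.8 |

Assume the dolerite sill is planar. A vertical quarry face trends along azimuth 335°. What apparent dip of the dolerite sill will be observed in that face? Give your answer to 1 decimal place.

Let the plane be z = a·E + b·N + c.
Q−P: −1673a − 289b = 270.5;  R−P: −1191a + 63b = 0.3.
Solving gives a = −0.03810, b = −0.71545.
Unit vector along 335° is (sin 335°, cos 335°) = (-0.4226, 0.9063).
Slope in that direction = a·(-0.4226) + b·(0.9063) = −0.63231.
Apparent dip = arctan|0.63231| = 32.3° (true dip is 35.6°, so apparent ≤ true as expected).

32.3°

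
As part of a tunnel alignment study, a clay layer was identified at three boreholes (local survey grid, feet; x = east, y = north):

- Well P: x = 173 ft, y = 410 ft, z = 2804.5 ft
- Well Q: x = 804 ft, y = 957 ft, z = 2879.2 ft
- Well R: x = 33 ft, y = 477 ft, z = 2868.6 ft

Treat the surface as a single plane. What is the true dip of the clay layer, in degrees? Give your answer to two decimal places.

Two edge vectors: Well P→Well Q = (631, 547, 74.7), Well P→Well R = (-140, 67, 64.1).
Normal n = (Well P→Well Q) × (Well P→Well R) = (30057.8, -50905.1, 118857).
So ∂z/∂x = −n_x/n_z = −0.25289 and ∂z/∂y = −n_y/n_z = 0.42829.
Gradient magnitude |∇z| = √(a² + b²) = √(0.06395 + 0.18343) = 0.49738.
True dip = arctan(0.49738) = 26.44°, dipping toward SSE (azimuth ≈ 149°).

26.44°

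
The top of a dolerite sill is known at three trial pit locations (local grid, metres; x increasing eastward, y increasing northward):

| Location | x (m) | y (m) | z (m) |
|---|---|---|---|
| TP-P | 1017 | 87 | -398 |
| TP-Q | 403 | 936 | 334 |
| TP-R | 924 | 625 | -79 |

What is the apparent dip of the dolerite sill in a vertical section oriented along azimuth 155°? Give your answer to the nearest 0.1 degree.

Let the plane be z = a·x + b·y + c.
TP-Q−TP-P: −614a + 849b = 732;  TP-R−TP-P: −93a + 538b = 319.
Solving gives a = −0.48925, b = 0.50836.
Unit vector along 155° is (sin 155°, cos 155°) = (0.4226, -0.9063).
Slope in that direction = a·(0.4226) + b·(-0.9063) = −0.66750.
Apparent dip = arctan|0.66750| = 33.7° (true dip is 35.2°, so apparent ≤ true as expected).

33.7°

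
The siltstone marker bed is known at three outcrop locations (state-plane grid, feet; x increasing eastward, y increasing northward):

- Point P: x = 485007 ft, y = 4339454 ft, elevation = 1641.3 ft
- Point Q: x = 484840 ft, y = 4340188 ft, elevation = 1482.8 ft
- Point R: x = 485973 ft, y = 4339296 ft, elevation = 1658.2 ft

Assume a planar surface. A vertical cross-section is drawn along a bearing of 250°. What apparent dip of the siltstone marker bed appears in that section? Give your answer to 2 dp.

5.30°

Two edge vectors: Point P→Point Q = (-167, 734, -158.5), Point P→Point R = (966, -158, 16.9).
Normal n = (Point P→Point Q) × (Point P→Point R) = (-12638.4, -150288.7, -682658).
So ∂z/∂x = −n_x/n_z = −0.01851 and ∂z/∂y = −n_y/n_z = −0.22015.
Unit vector along 250° is (sin 250°, cos 250°) = (-0.9397, -0.3420).
Slope in that direction = a·(-0.9397) + b·(-0.3420) = 0.09269.
Apparent dip = arctan|0.09269| = 5.30° (true dip is 12.5°, so apparent ≤ true as expected).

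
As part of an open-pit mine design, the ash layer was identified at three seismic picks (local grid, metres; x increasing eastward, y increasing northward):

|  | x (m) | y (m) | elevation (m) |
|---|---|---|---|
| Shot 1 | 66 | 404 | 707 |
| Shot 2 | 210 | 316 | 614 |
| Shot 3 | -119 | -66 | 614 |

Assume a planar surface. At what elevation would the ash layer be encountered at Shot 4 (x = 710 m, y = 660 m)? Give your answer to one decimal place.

Two edge vectors: Shot 1→Shot 2 = (144, -88, -93), Shot 1→Shot 3 = (-185, -470, -93).
Normal n = (Shot 1→Shot 2) × (Shot 1→Shot 3) = (-35526, 30597, -83960).
So ∂z/∂x = −n_x/n_z = −0.42313 and ∂z/∂y = −n_y/n_z = 0.36442.
Intercept c from Shot 1: 707 + 27.93 − 147.23 = 587.70.
At (710, 660): z = −300.4 + 240.5 + 587.70 = 527.8 m.

527.8 m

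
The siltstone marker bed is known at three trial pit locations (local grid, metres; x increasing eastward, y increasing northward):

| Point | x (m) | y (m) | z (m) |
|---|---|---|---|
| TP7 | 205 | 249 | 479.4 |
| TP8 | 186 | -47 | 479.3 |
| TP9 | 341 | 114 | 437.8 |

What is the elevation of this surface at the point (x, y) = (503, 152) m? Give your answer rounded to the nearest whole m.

392 m

Let the plane be z = a·x + b·y + c.
TP8−TP7: −19a − 296b = −0.1;  TP9−TP7: 136a − 135b = −41.6.
Solving gives a = −0.28724, b = 0.01878.
Then c = 479.4 − a·205 − b·249 = 533.61.
At (503, 152): z = −144.5 + 2.9 + 533.61 = 392.0 m.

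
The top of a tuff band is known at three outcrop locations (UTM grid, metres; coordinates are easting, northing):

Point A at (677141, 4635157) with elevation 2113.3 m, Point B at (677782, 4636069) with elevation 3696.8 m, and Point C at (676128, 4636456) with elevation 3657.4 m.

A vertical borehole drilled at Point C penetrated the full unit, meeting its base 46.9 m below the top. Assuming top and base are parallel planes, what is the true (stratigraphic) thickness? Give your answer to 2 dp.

Two edge vectors: Point A→Point B = (641, 912, 1583.5), Point A→Point C = (-1013, 1299, 1544.1).
Normal n = (Point A→Point B) × (Point A→Point C) = (-648747.3, -2593853.6, 1756515).
So ∂z/∂easting = −n_x/n_z = 0.36934 and ∂z/∂northing = −n_y/n_z = 1.47670.
|∇z| = √(a²+b²) = 1.52219, so dip δ = arctan(1.52219) = 56.70°.
True thickness = vertical thickness × cos δ = 46.9 × cos 56.70° = 25.75 m.

25.75 m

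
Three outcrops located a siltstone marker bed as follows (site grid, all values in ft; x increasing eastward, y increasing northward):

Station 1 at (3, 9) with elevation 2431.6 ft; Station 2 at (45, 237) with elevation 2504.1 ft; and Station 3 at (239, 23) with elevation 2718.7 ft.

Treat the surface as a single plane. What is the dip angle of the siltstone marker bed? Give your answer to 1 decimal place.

Two edge vectors: Station 1→Station 2 = (42, 228, 72.5), Station 1→Station 3 = (236, 14, 287.1).
Normal n = (Station 1→Station 2) × (Station 1→Station 3) = (64443.8, 5051.8, -53220).
So ∂z/∂x = −n_x/n_z = 1.21089 and ∂z/∂y = −n_y/n_z = 0.09492.
Gradient magnitude |∇z| = √(a² + b²) = √(1.46627 + 0.00901) = 1.21461.
True dip = arctan(1.21461) = 50.5°, dipping toward W (azimuth ≈ 266°).

50.5°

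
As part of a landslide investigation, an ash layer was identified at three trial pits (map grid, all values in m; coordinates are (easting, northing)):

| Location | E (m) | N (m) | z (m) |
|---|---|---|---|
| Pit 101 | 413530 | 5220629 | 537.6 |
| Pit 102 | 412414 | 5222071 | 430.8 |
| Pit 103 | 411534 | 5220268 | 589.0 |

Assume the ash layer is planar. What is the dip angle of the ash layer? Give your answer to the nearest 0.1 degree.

4.8°

Two edge vectors: Pit 101→Pit 102 = (-1116, 1442, -106.8), Pit 101→Pit 103 = (-1996, -361, 51.4).
Normal n = (Pit 101→Pit 102) × (Pit 101→Pit 103) = (35564, 270535.2, 3281108).
So ∂z/∂E = −n_x/n_z = −0.01084 and ∂z/∂N = −n_y/n_z = −0.08245.
Gradient magnitude |∇z| = √(a² + b²) = √(0.00012 + 0.00680) = 0.08316.
True dip = arctan(0.08316) = 4.8°, dipping toward N (azimuth ≈ 007°).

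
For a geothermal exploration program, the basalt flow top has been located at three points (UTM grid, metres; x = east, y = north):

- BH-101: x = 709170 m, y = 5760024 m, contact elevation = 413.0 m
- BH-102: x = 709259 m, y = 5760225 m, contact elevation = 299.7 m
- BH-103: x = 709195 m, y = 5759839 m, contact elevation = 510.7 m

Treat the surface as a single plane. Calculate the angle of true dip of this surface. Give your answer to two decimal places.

28.37°

Two edge vectors: BH-101→BH-102 = (89, 201, -113.3), BH-101→BH-103 = (25, -185, 97.7).
Normal n = (BH-101→BH-102) × (BH-101→BH-103) = (-1322.8, -11527.8, -21490).
So ∂z/∂x = −n_x/n_z = −0.06155 and ∂z/∂y = −n_y/n_z = −0.53643.
Gradient magnitude |∇z| = √(a² + b²) = √(0.00379 + 0.28775) = 0.53995.
True dip = arctan(0.53995) = 28.37°, dipping toward N (azimuth ≈ 007°).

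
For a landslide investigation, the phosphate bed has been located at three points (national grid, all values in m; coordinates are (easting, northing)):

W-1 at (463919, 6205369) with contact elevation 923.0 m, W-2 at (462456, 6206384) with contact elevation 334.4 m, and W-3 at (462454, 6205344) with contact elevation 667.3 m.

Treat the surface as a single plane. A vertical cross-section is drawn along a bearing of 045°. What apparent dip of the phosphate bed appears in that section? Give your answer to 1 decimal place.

Let the plane be z = a·E + b·N + c.
W-2−W-1: −1463a + 1015b = −588.6;  W-3−W-1: −1465a − 25b = −255.7.
Solving gives a = 0.18001, b = −0.32044.
Unit vector along 045° is (sin 45°, cos 45°) = (0.7071, 0.7071).
Slope in that direction = a·(0.7071) + b·(0.7071) = −0.09930.
Apparent dip = arctan|0.09930| = 5.7° (true dip is 20.2°, so apparent ≤ true as expected).

5.7°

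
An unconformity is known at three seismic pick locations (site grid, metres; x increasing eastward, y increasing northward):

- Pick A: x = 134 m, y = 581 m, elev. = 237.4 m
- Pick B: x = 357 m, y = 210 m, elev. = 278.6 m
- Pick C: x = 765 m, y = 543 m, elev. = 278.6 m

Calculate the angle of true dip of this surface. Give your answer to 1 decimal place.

Two edge vectors: Pick A→Pick B = (223, -371, 41.2), Pick A→Pick C = (631, -38, 41.2).
Normal n = (Pick A→Pick B) × (Pick A→Pick C) = (-13719.6, 16809.6, 225627).
So ∂z/∂x = −n_x/n_z = 0.06081 and ∂z/∂y = −n_y/n_z = −0.07450.
Gradient magnitude |∇z| = √(a² + b²) = √(0.00370 + 0.00555) = 0.09617.
True dip = arctan(0.09617) = 5.5°, dipping toward NW (azimuth ≈ 321°).

5.5°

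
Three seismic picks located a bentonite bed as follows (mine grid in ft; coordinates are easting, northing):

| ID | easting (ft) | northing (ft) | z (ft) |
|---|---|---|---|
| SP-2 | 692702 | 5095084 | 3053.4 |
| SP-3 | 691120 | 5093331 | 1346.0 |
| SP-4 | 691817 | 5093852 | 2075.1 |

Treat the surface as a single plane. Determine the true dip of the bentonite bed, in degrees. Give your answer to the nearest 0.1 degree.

Let the plane be z = a·easting + b·northing + c.
SP-3−SP-2: −1582a − 1753b = −1707.4;  SP-4−SP-2: −885a − 1232b = −978.3.
Solving gives a = 0.97721, b = 0.09210.
Gradient magnitude |∇z| = √(a² + b²) = √(0.95494 + 0.00848) = 0.98154.
True dip = arctan(0.98154) = 44.5°, dipping toward W (azimuth ≈ 265°).

44.5°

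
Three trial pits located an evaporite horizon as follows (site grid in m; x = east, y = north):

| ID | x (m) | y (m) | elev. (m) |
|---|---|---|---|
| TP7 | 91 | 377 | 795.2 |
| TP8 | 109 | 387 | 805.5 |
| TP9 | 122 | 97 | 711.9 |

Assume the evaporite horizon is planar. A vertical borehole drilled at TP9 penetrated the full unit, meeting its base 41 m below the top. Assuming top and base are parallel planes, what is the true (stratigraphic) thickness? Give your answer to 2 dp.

36.49 m

Two edge vectors: TP7→TP8 = (18, 10, 10.3), TP7→TP9 = (31, -280, -83.3).
Normal n = (TP7→TP8) × (TP7→TP9) = (2051, 1818.7, -5350).
So ∂z/∂x = −n_x/n_z = 0.38336 and ∂z/∂y = −n_y/n_z = 0.33994.
|∇z| = √(a²+b²) = 0.51238, so dip δ = arctan(0.51238) = 27.13°.
True thickness = vertical thickness × cos δ = 41 × cos 27.13° = 36.49 m.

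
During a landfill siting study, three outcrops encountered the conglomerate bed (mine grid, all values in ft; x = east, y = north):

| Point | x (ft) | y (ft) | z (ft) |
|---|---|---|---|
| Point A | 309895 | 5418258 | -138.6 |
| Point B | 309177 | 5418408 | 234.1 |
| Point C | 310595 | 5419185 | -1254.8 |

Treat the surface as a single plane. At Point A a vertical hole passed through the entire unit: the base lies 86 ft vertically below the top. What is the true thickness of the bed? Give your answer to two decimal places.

Let the plane be z = a·x + b·y + c.
Point B−Point A: −718a + 150b = 372.7;  Point C−Point A: 700a + 927b = −1116.2.
Solving gives a = −0.66563, b = −0.70147.
|∇z| = √(a²+b²) = 0.96701, so dip δ = arctan(0.96701) = 44.04°.
True thickness = vertical thickness × cos δ = 86 × cos 44.04° = 61.82 ft.

61.82 ft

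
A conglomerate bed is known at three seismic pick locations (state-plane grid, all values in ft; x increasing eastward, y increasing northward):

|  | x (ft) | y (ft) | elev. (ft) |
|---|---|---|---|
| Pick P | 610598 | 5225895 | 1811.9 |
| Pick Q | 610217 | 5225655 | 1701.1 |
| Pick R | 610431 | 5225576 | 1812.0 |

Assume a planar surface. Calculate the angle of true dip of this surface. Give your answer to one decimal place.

26.1°

Let the plane be z = a·x + b·y + c.
Pick Q−Pick P: −381a − 240b = −110.8;  Pick R−Pick P: −167a − 319b = 0.1.
Solving gives a = 0.43420, b = −0.22762.
Gradient magnitude |∇z| = √(a² + b²) = √(0.18853 + 0.05181) = 0.49024.
True dip = arctan(0.49024) = 26.1°, dipping toward WNW (azimuth ≈ 298°).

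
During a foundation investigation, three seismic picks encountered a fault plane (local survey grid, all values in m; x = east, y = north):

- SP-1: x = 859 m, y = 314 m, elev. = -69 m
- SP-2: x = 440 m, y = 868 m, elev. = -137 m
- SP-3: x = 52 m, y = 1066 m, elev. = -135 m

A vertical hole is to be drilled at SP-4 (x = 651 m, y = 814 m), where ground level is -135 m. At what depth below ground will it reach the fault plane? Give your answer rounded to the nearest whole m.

14 m

Two edge vectors: SP-1→SP-2 = (-419, 554, -68), SP-1→SP-3 = (-807, 752, -66).
Normal n = (SP-1→SP-2) × (SP-1→SP-3) = (14572, 27222, 131990).
So ∂z/∂x = −n_x/n_z = −0.11040 and ∂z/∂y = −n_y/n_z = −0.20624.
Intercept c from SP-1: -69 + 94.84 + 64.76 = 90.60.
At (651, 814): z_contact = −71.9 − 167.9 + 90.60 = -149.2 m.
Depth below ground = -135 − (-149.2) = 14 m.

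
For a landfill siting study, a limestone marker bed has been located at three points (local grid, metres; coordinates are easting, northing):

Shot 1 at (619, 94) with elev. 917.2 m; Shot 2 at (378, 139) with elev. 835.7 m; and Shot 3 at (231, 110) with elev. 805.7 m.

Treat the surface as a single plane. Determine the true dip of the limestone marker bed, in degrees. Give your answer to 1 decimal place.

23.9°

Two edge vectors: Shot 1→Shot 2 = (-241, 45, -81.5), Shot 1→Shot 3 = (-388, 16, -111.5).
Normal n = (Shot 1→Shot 2) × (Shot 1→Shot 3) = (-3713.5, 4750.5, 13604).
So ∂z/∂easting = −n_x/n_z = 0.27297 and ∂z/∂northing = −n_y/n_z = −0.34920.
Gradient magnitude |∇z| = √(a² + b²) = √(0.07451 + 0.12194) = 0.44323.
True dip = arctan(0.44323) = 23.9°, dipping toward NW (azimuth ≈ 322°).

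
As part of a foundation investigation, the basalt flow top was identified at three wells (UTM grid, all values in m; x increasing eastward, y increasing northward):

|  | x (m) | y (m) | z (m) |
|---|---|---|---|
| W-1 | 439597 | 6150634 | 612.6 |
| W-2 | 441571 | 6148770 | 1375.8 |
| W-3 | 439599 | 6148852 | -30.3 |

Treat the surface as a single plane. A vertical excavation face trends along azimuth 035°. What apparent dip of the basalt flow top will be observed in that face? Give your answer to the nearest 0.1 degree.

Let the plane be z = a·x + b·y + c.
W-2−W-1: 1974a − 1864b = 763.2;  W-3−W-1: 2a − 1782b = −642.9.
Solving gives a = 0.72807, b = 0.36159.
Unit vector along 035° is (sin 35°, cos 35°) = (0.5736, 0.8192).
Slope in that direction = a·(0.5736) + b·(0.8192) = 0.71380.
Apparent dip = arctan|0.71380| = 35.5° (true dip is 39.1°, so apparent ≤ true as expected).

35.5°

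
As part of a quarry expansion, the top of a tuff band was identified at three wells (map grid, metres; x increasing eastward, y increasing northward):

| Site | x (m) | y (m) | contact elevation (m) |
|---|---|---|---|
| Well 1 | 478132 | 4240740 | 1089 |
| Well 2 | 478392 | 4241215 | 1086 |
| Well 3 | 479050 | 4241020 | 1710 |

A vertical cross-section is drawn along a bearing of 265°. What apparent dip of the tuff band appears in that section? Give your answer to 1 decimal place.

37.7°

Let the plane be z = a·x + b·y + c.
Well 2−Well 1: 260a + 475b = −3;  Well 3−Well 1: 918a + 280b = 621.
Solving gives a = 0.81436, b = −0.45207.
Unit vector along 265° is (sin 265°, cos 265°) = (-0.9962, -0.0872).
Slope in that direction = a·(-0.9962) + b·(-0.0872) = −0.77186.
Apparent dip = arctan|0.77186| = 37.7° (true dip is 43.0°, so apparent ≤ true as expected).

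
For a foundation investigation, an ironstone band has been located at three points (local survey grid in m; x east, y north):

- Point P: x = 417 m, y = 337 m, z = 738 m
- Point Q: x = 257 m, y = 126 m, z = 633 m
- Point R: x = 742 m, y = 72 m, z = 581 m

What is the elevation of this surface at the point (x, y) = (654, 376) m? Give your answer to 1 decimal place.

Two edge vectors: Point P→Point Q = (-160, -211, -105), Point P→Point R = (325, -265, -157).
Normal n = (Point P→Point Q) × (Point P→Point R) = (5302, -59245, 110975).
So ∂z/∂x = −n_x/n_z = −0.04778 and ∂z/∂y = −n_y/n_z = 0.53386.
Intercept c from Point P: 738 + 19.92 − 179.91 = 578.01.
At (654, 376): z = −31.2 + 200.7 + 578.01 = 747.5 m.

747.5 m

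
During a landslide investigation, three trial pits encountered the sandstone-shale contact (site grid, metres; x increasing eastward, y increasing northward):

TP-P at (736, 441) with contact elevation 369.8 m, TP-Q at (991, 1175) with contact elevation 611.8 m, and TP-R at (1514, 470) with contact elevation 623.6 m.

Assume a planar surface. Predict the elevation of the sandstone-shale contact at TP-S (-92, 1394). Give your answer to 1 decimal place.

315.4 m

Let the plane be z = a·x + b·y + c.
TP-Q−TP-P: 255a + 734b = 242;  TP-R−TP-P: 778a + 29b = 253.8.
Solving gives a = 0.318050, b = 0.219206.
Then c = 369.8 − a·736 − b·441 = 39.05.
At (-92, 1394): z = −29.3 + 305.6 + 39.05 = 315.4 m.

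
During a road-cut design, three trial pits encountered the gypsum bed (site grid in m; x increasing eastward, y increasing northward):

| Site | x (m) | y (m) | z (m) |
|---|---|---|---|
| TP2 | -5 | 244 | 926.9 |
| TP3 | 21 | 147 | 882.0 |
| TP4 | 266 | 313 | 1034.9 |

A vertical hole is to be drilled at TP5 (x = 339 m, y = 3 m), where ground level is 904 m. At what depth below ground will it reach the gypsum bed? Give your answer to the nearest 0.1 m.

15.2 m

Let the plane be z = a·x + b·y + c.
TP3−TP2: 26a − 97b = −44.9;  TP4−TP2: 271a + 69b = 108.
Solving gives a = 0.26274, b = 0.53331.
Then c = 926.9 − a·-5 − b·244 = 798.09.
At (339, 3): z_contact = 89.07 + 1.60 + 798.09 = 888.75 m.
Depth below ground = 904 − 888.75 = 15.2 m.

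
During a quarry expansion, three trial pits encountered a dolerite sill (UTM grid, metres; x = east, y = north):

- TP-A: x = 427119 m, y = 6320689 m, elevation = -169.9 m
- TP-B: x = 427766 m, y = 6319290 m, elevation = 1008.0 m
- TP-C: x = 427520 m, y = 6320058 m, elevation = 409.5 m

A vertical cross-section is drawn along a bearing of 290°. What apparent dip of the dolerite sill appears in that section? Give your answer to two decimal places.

32.31°

Two edge vectors: TP-A→TP-B = (647, -1399, 1177.9), TP-A→TP-C = (401, -631, 579.4).
Normal n = (TP-A→TP-B) × (TP-A→TP-C) = (-67325.7, 97466.1, 152742).
So ∂z/∂x = −n_x/n_z = 0.44078 and ∂z/∂y = −n_y/n_z = −0.63811.
Unit vector along 290° is (sin 290°, cos 290°) = (-0.9397, 0.3420).
Slope in that direction = a·(-0.9397) + b·(0.3420) = −0.63244.
Apparent dip = arctan|0.63244| = 32.31° (true dip is 37.8°, so apparent ≤ true as expected).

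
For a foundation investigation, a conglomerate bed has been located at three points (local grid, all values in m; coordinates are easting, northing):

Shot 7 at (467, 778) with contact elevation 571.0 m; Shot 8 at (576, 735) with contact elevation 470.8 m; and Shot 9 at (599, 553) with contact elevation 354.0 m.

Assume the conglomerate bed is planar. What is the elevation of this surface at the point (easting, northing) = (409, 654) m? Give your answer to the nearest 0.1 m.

Let the plane be z = a·easting + b·northing + c.
Shot 8−Shot 7: 109a − 43b = −100.2;  Shot 9−Shot 7: 132a − 225b = −217.
Solving gives a = −0.70105, b = 0.55316.
Then c = 571 − a·467 − b·778 = 468.03.
At (409, 654): z = −286.7 + 361.8 + 468.03 = 543.1 m.

543.1 m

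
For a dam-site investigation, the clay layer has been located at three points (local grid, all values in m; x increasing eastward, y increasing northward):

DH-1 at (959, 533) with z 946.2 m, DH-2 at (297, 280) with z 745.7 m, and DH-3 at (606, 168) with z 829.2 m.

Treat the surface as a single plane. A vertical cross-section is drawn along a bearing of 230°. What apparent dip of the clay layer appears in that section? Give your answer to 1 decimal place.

Two edge vectors: DH-1→DH-2 = (-662, -253, -200.5), DH-1→DH-3 = (-353, -365, -117).
Normal n = (DH-1→DH-2) × (DH-1→DH-3) = (-43581.5, -6677.5, 152321).
So ∂z/∂x = −n_x/n_z = 0.28612 and ∂z/∂y = −n_y/n_z = 0.04384.
Unit vector along 230° is (sin 230°, cos 230°) = (-0.7660, -0.6428).
Slope in that direction = a·(-0.7660) + b·(-0.6428) = −0.24736.
Apparent dip = arctan|0.24736| = 13.9° (true dip is 16.1°, so apparent ≤ true as expected).

13.9°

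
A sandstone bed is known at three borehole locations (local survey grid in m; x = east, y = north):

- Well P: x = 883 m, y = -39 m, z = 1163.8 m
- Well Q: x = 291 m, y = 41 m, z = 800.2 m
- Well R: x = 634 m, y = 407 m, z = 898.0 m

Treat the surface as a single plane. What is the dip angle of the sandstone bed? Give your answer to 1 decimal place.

32.6°

Let the plane be z = a·x + b·y + c.
Well Q−Well P: −592a + 80b = −363.6;  Well R−Well P: −249a + 446b = −265.8.
Solving gives a = 0.57720, b = −0.27372.
Gradient magnitude |∇z| = √(a² + b²) = √(0.33316 + 0.07492) = 0.63881.
True dip = arctan(0.63881) = 32.6°, dipping toward WNW (azimuth ≈ 295°).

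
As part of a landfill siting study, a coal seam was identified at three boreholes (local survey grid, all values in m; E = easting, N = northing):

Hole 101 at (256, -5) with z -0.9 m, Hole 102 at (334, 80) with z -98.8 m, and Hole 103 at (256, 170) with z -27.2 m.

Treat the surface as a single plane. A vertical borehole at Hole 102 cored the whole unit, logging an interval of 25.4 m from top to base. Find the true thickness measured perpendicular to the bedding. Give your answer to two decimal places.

17.07 m

Two edge vectors: Hole 101→Hole 102 = (78, 85, -97.9), Hole 101→Hole 103 = (0, 175, -26.3).
Normal n = (Hole 101→Hole 102) × (Hole 101→Hole 103) = (14897, 2051.4, 13650).
So ∂z/∂E = −n_x/n_z = −1.09136 and ∂z/∂N = −n_y/n_z = −0.15029.
|∇z| = √(a²+b²) = 1.10165, so dip δ = arctan(1.10165) = 47.77°.
True thickness = vertical thickness × cos δ = 25.4 × cos 47.77° = 17.07 m.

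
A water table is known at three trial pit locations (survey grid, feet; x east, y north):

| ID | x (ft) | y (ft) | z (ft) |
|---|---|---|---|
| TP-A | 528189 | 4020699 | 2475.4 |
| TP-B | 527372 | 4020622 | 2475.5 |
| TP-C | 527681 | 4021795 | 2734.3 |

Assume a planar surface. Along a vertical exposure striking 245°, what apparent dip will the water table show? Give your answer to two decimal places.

Two edge vectors: TP-A→TP-B = (-817, -77, 0.1), TP-A→TP-C = (-508, 1096, 258.9).
Normal n = (TP-A→TP-B) × (TP-A→TP-C) = (-20044.9, 211470.5, -934548).
So ∂z/∂x = −n_x/n_z = −0.02145 and ∂z/∂y = −n_y/n_z = 0.22628.
Unit vector along 245° is (sin 245°, cos 245°) = (-0.9063, -0.4226).
Slope in that direction = a·(-0.9063) + b·(-0.4226) = −0.07619.
Apparent dip = arctan|0.07619| = 4.36° (true dip is 12.8°, so apparent ≤ true as expected).

4.36°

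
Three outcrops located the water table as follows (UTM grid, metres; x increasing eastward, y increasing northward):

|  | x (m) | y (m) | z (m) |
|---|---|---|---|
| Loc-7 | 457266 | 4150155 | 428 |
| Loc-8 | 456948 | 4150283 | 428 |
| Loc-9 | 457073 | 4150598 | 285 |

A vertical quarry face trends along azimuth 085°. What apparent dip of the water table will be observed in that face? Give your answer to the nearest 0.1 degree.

Let the plane be z = a·x + b·y + c.
Loc-8−Loc-7: −318a + 128b = 0;  Loc-9−Loc-7: −193a + 443b = −143.
Solving gives a = −0.15756, b = −0.39144.
Unit vector along 085° is (sin 85°, cos 85°) = (0.9962, 0.0872).
Slope in that direction = a·(0.9962) + b·(0.0872) = −0.19108.
Apparent dip = arctan|0.19108| = 10.8° (true dip is 22.9°, so apparent ≤ true as expected).

10.8°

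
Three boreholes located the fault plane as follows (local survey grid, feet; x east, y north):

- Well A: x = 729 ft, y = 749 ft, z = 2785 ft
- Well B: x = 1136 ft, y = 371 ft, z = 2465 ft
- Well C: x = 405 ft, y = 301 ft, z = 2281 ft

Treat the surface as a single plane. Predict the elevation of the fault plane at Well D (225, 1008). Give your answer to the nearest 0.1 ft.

2969.4 ft

Let the plane be z = a·x + b·y + c.
Well B−Well A: 407a − 378b = −320;  Well C−Well A: −324a − 448b = −504.
Solving gives a = 0.154694, b = 1.013123.
Then c = 2785 − a·729 − b·749 = 1913.40.
At (225, 1008): z = 34.8 + 1021.2 + 1913.40 = 2969.4 ft.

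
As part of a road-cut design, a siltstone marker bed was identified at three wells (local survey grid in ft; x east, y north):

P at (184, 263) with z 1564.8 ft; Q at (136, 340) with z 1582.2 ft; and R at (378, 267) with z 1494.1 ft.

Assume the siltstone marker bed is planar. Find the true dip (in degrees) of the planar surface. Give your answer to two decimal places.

20.02°

Let the plane be z = a·x + b·y + c.
Q−P: −48a + 77b = 17.4;  R−P: 194a + 4b = −70.7.
Solving gives a = −0.36441, b = −0.00119.
Gradient magnitude |∇z| = √(a² + b²) = √(0.13279 + 0.00000) = 0.36441.
True dip = arctan(0.36441) = 20.02°, dipping toward E (azimuth ≈ 090°).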